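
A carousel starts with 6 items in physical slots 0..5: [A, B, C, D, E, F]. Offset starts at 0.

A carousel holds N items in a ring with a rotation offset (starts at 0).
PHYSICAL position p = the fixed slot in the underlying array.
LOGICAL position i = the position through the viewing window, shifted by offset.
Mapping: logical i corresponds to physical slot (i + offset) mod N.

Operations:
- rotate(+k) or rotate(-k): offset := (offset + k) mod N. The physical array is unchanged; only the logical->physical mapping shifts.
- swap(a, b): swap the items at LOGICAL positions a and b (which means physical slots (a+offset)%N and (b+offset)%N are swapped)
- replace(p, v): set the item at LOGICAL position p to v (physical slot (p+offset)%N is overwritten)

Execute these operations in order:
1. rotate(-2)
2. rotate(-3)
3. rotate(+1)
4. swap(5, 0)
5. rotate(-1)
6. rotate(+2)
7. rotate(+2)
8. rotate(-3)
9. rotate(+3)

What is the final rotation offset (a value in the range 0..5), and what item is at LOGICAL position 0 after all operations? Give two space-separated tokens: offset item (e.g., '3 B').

After op 1 (rotate(-2)): offset=4, physical=[A,B,C,D,E,F], logical=[E,F,A,B,C,D]
After op 2 (rotate(-3)): offset=1, physical=[A,B,C,D,E,F], logical=[B,C,D,E,F,A]
After op 3 (rotate(+1)): offset=2, physical=[A,B,C,D,E,F], logical=[C,D,E,F,A,B]
After op 4 (swap(5, 0)): offset=2, physical=[A,C,B,D,E,F], logical=[B,D,E,F,A,C]
After op 5 (rotate(-1)): offset=1, physical=[A,C,B,D,E,F], logical=[C,B,D,E,F,A]
After op 6 (rotate(+2)): offset=3, physical=[A,C,B,D,E,F], logical=[D,E,F,A,C,B]
After op 7 (rotate(+2)): offset=5, physical=[A,C,B,D,E,F], logical=[F,A,C,B,D,E]
After op 8 (rotate(-3)): offset=2, physical=[A,C,B,D,E,F], logical=[B,D,E,F,A,C]
After op 9 (rotate(+3)): offset=5, physical=[A,C,B,D,E,F], logical=[F,A,C,B,D,E]

Answer: 5 F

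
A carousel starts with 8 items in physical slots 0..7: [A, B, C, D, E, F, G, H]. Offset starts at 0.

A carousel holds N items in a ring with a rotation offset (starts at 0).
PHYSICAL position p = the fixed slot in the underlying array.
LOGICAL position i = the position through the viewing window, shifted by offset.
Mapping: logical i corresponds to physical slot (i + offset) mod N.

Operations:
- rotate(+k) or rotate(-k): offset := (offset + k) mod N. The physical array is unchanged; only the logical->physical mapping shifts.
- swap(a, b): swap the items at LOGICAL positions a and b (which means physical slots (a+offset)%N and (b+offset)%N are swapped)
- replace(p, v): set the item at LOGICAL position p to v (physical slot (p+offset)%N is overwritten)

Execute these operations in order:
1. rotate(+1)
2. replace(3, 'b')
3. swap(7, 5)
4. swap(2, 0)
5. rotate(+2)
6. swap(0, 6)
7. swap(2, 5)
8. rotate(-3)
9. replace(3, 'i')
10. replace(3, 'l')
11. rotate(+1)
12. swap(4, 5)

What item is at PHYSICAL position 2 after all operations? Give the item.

After op 1 (rotate(+1)): offset=1, physical=[A,B,C,D,E,F,G,H], logical=[B,C,D,E,F,G,H,A]
After op 2 (replace(3, 'b')): offset=1, physical=[A,B,C,D,b,F,G,H], logical=[B,C,D,b,F,G,H,A]
After op 3 (swap(7, 5)): offset=1, physical=[G,B,C,D,b,F,A,H], logical=[B,C,D,b,F,A,H,G]
After op 4 (swap(2, 0)): offset=1, physical=[G,D,C,B,b,F,A,H], logical=[D,C,B,b,F,A,H,G]
After op 5 (rotate(+2)): offset=3, physical=[G,D,C,B,b,F,A,H], logical=[B,b,F,A,H,G,D,C]
After op 6 (swap(0, 6)): offset=3, physical=[G,B,C,D,b,F,A,H], logical=[D,b,F,A,H,G,B,C]
After op 7 (swap(2, 5)): offset=3, physical=[F,B,C,D,b,G,A,H], logical=[D,b,G,A,H,F,B,C]
After op 8 (rotate(-3)): offset=0, physical=[F,B,C,D,b,G,A,H], logical=[F,B,C,D,b,G,A,H]
After op 9 (replace(3, 'i')): offset=0, physical=[F,B,C,i,b,G,A,H], logical=[F,B,C,i,b,G,A,H]
After op 10 (replace(3, 'l')): offset=0, physical=[F,B,C,l,b,G,A,H], logical=[F,B,C,l,b,G,A,H]
After op 11 (rotate(+1)): offset=1, physical=[F,B,C,l,b,G,A,H], logical=[B,C,l,b,G,A,H,F]
After op 12 (swap(4, 5)): offset=1, physical=[F,B,C,l,b,A,G,H], logical=[B,C,l,b,A,G,H,F]

Answer: C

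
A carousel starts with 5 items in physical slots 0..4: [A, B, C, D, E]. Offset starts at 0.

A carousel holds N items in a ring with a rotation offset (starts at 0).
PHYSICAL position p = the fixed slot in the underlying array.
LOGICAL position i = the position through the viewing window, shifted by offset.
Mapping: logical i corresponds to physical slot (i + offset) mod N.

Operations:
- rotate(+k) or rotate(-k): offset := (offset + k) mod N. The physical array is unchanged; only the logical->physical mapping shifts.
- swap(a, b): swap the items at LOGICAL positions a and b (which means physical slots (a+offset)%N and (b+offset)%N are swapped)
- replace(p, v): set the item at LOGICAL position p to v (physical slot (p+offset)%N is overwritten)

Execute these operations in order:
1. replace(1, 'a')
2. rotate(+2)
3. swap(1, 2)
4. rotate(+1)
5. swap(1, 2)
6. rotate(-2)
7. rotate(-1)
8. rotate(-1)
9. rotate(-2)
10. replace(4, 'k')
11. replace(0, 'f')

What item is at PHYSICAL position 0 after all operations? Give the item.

After op 1 (replace(1, 'a')): offset=0, physical=[A,a,C,D,E], logical=[A,a,C,D,E]
After op 2 (rotate(+2)): offset=2, physical=[A,a,C,D,E], logical=[C,D,E,A,a]
After op 3 (swap(1, 2)): offset=2, physical=[A,a,C,E,D], logical=[C,E,D,A,a]
After op 4 (rotate(+1)): offset=3, physical=[A,a,C,E,D], logical=[E,D,A,a,C]
After op 5 (swap(1, 2)): offset=3, physical=[D,a,C,E,A], logical=[E,A,D,a,C]
After op 6 (rotate(-2)): offset=1, physical=[D,a,C,E,A], logical=[a,C,E,A,D]
After op 7 (rotate(-1)): offset=0, physical=[D,a,C,E,A], logical=[D,a,C,E,A]
After op 8 (rotate(-1)): offset=4, physical=[D,a,C,E,A], logical=[A,D,a,C,E]
After op 9 (rotate(-2)): offset=2, physical=[D,a,C,E,A], logical=[C,E,A,D,a]
After op 10 (replace(4, 'k')): offset=2, physical=[D,k,C,E,A], logical=[C,E,A,D,k]
After op 11 (replace(0, 'f')): offset=2, physical=[D,k,f,E,A], logical=[f,E,A,D,k]

Answer: D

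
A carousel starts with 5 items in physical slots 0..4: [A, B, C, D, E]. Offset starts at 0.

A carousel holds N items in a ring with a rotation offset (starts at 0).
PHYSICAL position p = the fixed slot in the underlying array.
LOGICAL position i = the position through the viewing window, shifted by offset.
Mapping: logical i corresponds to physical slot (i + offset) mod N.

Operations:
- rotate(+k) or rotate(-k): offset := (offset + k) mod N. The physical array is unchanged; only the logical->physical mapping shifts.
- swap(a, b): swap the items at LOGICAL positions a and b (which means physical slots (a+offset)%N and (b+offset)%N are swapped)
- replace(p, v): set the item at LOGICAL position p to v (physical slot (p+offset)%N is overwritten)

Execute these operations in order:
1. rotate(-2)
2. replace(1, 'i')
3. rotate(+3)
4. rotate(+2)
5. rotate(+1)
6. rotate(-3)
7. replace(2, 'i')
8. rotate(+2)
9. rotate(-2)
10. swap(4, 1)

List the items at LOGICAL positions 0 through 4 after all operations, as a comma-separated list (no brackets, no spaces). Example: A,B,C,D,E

After op 1 (rotate(-2)): offset=3, physical=[A,B,C,D,E], logical=[D,E,A,B,C]
After op 2 (replace(1, 'i')): offset=3, physical=[A,B,C,D,i], logical=[D,i,A,B,C]
After op 3 (rotate(+3)): offset=1, physical=[A,B,C,D,i], logical=[B,C,D,i,A]
After op 4 (rotate(+2)): offset=3, physical=[A,B,C,D,i], logical=[D,i,A,B,C]
After op 5 (rotate(+1)): offset=4, physical=[A,B,C,D,i], logical=[i,A,B,C,D]
After op 6 (rotate(-3)): offset=1, physical=[A,B,C,D,i], logical=[B,C,D,i,A]
After op 7 (replace(2, 'i')): offset=1, physical=[A,B,C,i,i], logical=[B,C,i,i,A]
After op 8 (rotate(+2)): offset=3, physical=[A,B,C,i,i], logical=[i,i,A,B,C]
After op 9 (rotate(-2)): offset=1, physical=[A,B,C,i,i], logical=[B,C,i,i,A]
After op 10 (swap(4, 1)): offset=1, physical=[C,B,A,i,i], logical=[B,A,i,i,C]

Answer: B,A,i,i,C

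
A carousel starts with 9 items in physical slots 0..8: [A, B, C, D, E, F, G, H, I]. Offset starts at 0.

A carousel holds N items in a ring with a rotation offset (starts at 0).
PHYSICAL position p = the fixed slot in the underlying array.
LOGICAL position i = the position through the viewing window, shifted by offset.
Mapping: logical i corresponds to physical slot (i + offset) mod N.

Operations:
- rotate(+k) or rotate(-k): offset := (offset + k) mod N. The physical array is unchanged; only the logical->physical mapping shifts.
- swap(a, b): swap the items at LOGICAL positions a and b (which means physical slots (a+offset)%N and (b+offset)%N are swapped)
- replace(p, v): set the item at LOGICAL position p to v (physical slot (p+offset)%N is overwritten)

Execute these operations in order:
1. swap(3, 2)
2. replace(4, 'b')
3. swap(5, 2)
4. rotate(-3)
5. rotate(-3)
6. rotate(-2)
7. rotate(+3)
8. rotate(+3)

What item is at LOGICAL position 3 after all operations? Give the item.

Answer: B

Derivation:
After op 1 (swap(3, 2)): offset=0, physical=[A,B,D,C,E,F,G,H,I], logical=[A,B,D,C,E,F,G,H,I]
After op 2 (replace(4, 'b')): offset=0, physical=[A,B,D,C,b,F,G,H,I], logical=[A,B,D,C,b,F,G,H,I]
After op 3 (swap(5, 2)): offset=0, physical=[A,B,F,C,b,D,G,H,I], logical=[A,B,F,C,b,D,G,H,I]
After op 4 (rotate(-3)): offset=6, physical=[A,B,F,C,b,D,G,H,I], logical=[G,H,I,A,B,F,C,b,D]
After op 5 (rotate(-3)): offset=3, physical=[A,B,F,C,b,D,G,H,I], logical=[C,b,D,G,H,I,A,B,F]
After op 6 (rotate(-2)): offset=1, physical=[A,B,F,C,b,D,G,H,I], logical=[B,F,C,b,D,G,H,I,A]
After op 7 (rotate(+3)): offset=4, physical=[A,B,F,C,b,D,G,H,I], logical=[b,D,G,H,I,A,B,F,C]
After op 8 (rotate(+3)): offset=7, physical=[A,B,F,C,b,D,G,H,I], logical=[H,I,A,B,F,C,b,D,G]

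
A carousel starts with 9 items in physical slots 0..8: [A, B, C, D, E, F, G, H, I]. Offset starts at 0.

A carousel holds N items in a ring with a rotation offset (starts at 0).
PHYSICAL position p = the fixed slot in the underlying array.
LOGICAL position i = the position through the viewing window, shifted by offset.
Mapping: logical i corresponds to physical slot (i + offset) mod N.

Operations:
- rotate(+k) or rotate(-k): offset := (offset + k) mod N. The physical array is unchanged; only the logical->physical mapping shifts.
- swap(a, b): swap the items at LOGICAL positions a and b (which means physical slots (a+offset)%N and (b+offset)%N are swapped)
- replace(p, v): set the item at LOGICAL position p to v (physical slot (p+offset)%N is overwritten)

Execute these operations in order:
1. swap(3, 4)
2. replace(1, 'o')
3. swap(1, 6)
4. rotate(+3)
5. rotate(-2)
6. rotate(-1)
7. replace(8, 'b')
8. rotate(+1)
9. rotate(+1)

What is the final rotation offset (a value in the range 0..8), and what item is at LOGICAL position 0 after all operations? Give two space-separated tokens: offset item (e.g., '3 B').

After op 1 (swap(3, 4)): offset=0, physical=[A,B,C,E,D,F,G,H,I], logical=[A,B,C,E,D,F,G,H,I]
After op 2 (replace(1, 'o')): offset=0, physical=[A,o,C,E,D,F,G,H,I], logical=[A,o,C,E,D,F,G,H,I]
After op 3 (swap(1, 6)): offset=0, physical=[A,G,C,E,D,F,o,H,I], logical=[A,G,C,E,D,F,o,H,I]
After op 4 (rotate(+3)): offset=3, physical=[A,G,C,E,D,F,o,H,I], logical=[E,D,F,o,H,I,A,G,C]
After op 5 (rotate(-2)): offset=1, physical=[A,G,C,E,D,F,o,H,I], logical=[G,C,E,D,F,o,H,I,A]
After op 6 (rotate(-1)): offset=0, physical=[A,G,C,E,D,F,o,H,I], logical=[A,G,C,E,D,F,o,H,I]
After op 7 (replace(8, 'b')): offset=0, physical=[A,G,C,E,D,F,o,H,b], logical=[A,G,C,E,D,F,o,H,b]
After op 8 (rotate(+1)): offset=1, physical=[A,G,C,E,D,F,o,H,b], logical=[G,C,E,D,F,o,H,b,A]
After op 9 (rotate(+1)): offset=2, physical=[A,G,C,E,D,F,o,H,b], logical=[C,E,D,F,o,H,b,A,G]

Answer: 2 C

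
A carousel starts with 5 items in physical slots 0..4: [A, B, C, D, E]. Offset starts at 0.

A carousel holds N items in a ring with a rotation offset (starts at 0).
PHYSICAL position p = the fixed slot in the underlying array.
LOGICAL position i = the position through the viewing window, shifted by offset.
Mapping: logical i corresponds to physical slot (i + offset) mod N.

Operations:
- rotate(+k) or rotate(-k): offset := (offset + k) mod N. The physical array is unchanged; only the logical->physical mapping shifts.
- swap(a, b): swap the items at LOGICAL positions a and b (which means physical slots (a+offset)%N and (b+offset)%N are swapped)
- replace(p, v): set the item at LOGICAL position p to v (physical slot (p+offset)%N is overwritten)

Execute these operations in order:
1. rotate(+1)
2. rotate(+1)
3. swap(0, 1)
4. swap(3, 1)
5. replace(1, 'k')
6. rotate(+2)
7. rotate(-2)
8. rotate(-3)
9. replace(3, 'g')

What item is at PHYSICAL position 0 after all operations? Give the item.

After op 1 (rotate(+1)): offset=1, physical=[A,B,C,D,E], logical=[B,C,D,E,A]
After op 2 (rotate(+1)): offset=2, physical=[A,B,C,D,E], logical=[C,D,E,A,B]
After op 3 (swap(0, 1)): offset=2, physical=[A,B,D,C,E], logical=[D,C,E,A,B]
After op 4 (swap(3, 1)): offset=2, physical=[C,B,D,A,E], logical=[D,A,E,C,B]
After op 5 (replace(1, 'k')): offset=2, physical=[C,B,D,k,E], logical=[D,k,E,C,B]
After op 6 (rotate(+2)): offset=4, physical=[C,B,D,k,E], logical=[E,C,B,D,k]
After op 7 (rotate(-2)): offset=2, physical=[C,B,D,k,E], logical=[D,k,E,C,B]
After op 8 (rotate(-3)): offset=4, physical=[C,B,D,k,E], logical=[E,C,B,D,k]
After op 9 (replace(3, 'g')): offset=4, physical=[C,B,g,k,E], logical=[E,C,B,g,k]

Answer: C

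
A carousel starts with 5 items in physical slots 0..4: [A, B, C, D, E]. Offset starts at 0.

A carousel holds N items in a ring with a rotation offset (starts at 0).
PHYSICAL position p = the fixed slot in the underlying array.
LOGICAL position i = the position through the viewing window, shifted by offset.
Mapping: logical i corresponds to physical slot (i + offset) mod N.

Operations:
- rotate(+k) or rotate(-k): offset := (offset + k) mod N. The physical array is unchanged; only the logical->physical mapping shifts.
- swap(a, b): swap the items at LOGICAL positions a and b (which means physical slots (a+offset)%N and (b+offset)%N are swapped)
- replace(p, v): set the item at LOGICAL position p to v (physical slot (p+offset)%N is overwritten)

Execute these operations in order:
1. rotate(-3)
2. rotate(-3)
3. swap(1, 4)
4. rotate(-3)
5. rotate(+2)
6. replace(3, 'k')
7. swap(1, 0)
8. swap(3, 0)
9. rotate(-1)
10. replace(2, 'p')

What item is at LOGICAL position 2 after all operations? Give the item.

After op 1 (rotate(-3)): offset=2, physical=[A,B,C,D,E], logical=[C,D,E,A,B]
After op 2 (rotate(-3)): offset=4, physical=[A,B,C,D,E], logical=[E,A,B,C,D]
After op 3 (swap(1, 4)): offset=4, physical=[D,B,C,A,E], logical=[E,D,B,C,A]
After op 4 (rotate(-3)): offset=1, physical=[D,B,C,A,E], logical=[B,C,A,E,D]
After op 5 (rotate(+2)): offset=3, physical=[D,B,C,A,E], logical=[A,E,D,B,C]
After op 6 (replace(3, 'k')): offset=3, physical=[D,k,C,A,E], logical=[A,E,D,k,C]
After op 7 (swap(1, 0)): offset=3, physical=[D,k,C,E,A], logical=[E,A,D,k,C]
After op 8 (swap(3, 0)): offset=3, physical=[D,E,C,k,A], logical=[k,A,D,E,C]
After op 9 (rotate(-1)): offset=2, physical=[D,E,C,k,A], logical=[C,k,A,D,E]
After op 10 (replace(2, 'p')): offset=2, physical=[D,E,C,k,p], logical=[C,k,p,D,E]

Answer: p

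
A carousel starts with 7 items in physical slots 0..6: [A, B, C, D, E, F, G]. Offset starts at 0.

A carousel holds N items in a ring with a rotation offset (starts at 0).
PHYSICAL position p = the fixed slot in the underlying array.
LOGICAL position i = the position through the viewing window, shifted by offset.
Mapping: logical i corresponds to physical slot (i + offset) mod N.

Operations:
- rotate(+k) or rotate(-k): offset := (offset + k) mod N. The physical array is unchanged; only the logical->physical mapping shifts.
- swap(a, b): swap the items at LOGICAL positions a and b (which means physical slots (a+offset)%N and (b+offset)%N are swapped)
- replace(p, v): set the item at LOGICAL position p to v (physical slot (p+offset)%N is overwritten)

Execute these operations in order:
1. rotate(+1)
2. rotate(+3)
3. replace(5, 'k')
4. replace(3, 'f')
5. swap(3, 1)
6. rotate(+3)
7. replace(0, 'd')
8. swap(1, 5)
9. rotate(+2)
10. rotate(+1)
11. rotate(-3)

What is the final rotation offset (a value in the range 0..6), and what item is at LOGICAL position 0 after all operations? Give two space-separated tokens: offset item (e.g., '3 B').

After op 1 (rotate(+1)): offset=1, physical=[A,B,C,D,E,F,G], logical=[B,C,D,E,F,G,A]
After op 2 (rotate(+3)): offset=4, physical=[A,B,C,D,E,F,G], logical=[E,F,G,A,B,C,D]
After op 3 (replace(5, 'k')): offset=4, physical=[A,B,k,D,E,F,G], logical=[E,F,G,A,B,k,D]
After op 4 (replace(3, 'f')): offset=4, physical=[f,B,k,D,E,F,G], logical=[E,F,G,f,B,k,D]
After op 5 (swap(3, 1)): offset=4, physical=[F,B,k,D,E,f,G], logical=[E,f,G,F,B,k,D]
After op 6 (rotate(+3)): offset=0, physical=[F,B,k,D,E,f,G], logical=[F,B,k,D,E,f,G]
After op 7 (replace(0, 'd')): offset=0, physical=[d,B,k,D,E,f,G], logical=[d,B,k,D,E,f,G]
After op 8 (swap(1, 5)): offset=0, physical=[d,f,k,D,E,B,G], logical=[d,f,k,D,E,B,G]
After op 9 (rotate(+2)): offset=2, physical=[d,f,k,D,E,B,G], logical=[k,D,E,B,G,d,f]
After op 10 (rotate(+1)): offset=3, physical=[d,f,k,D,E,B,G], logical=[D,E,B,G,d,f,k]
After op 11 (rotate(-3)): offset=0, physical=[d,f,k,D,E,B,G], logical=[d,f,k,D,E,B,G]

Answer: 0 d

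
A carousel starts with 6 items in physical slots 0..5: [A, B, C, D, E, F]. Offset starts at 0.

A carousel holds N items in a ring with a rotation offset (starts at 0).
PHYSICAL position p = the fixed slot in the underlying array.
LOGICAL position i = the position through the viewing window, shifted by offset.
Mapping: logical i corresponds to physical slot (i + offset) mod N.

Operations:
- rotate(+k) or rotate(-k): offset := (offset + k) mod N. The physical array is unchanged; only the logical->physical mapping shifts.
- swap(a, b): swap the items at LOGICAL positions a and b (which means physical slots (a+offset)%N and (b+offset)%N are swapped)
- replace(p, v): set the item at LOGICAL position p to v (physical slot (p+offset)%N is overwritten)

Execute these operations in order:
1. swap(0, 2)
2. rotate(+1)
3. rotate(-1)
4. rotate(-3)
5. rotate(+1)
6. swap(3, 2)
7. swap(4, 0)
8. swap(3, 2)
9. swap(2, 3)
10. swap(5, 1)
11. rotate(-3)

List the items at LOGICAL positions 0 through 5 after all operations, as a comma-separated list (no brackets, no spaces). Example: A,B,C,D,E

Answer: C,E,F,A,D,B

Derivation:
After op 1 (swap(0, 2)): offset=0, physical=[C,B,A,D,E,F], logical=[C,B,A,D,E,F]
After op 2 (rotate(+1)): offset=1, physical=[C,B,A,D,E,F], logical=[B,A,D,E,F,C]
After op 3 (rotate(-1)): offset=0, physical=[C,B,A,D,E,F], logical=[C,B,A,D,E,F]
After op 4 (rotate(-3)): offset=3, physical=[C,B,A,D,E,F], logical=[D,E,F,C,B,A]
After op 5 (rotate(+1)): offset=4, physical=[C,B,A,D,E,F], logical=[E,F,C,B,A,D]
After op 6 (swap(3, 2)): offset=4, physical=[B,C,A,D,E,F], logical=[E,F,B,C,A,D]
After op 7 (swap(4, 0)): offset=4, physical=[B,C,E,D,A,F], logical=[A,F,B,C,E,D]
After op 8 (swap(3, 2)): offset=4, physical=[C,B,E,D,A,F], logical=[A,F,C,B,E,D]
After op 9 (swap(2, 3)): offset=4, physical=[B,C,E,D,A,F], logical=[A,F,B,C,E,D]
After op 10 (swap(5, 1)): offset=4, physical=[B,C,E,F,A,D], logical=[A,D,B,C,E,F]
After op 11 (rotate(-3)): offset=1, physical=[B,C,E,F,A,D], logical=[C,E,F,A,D,B]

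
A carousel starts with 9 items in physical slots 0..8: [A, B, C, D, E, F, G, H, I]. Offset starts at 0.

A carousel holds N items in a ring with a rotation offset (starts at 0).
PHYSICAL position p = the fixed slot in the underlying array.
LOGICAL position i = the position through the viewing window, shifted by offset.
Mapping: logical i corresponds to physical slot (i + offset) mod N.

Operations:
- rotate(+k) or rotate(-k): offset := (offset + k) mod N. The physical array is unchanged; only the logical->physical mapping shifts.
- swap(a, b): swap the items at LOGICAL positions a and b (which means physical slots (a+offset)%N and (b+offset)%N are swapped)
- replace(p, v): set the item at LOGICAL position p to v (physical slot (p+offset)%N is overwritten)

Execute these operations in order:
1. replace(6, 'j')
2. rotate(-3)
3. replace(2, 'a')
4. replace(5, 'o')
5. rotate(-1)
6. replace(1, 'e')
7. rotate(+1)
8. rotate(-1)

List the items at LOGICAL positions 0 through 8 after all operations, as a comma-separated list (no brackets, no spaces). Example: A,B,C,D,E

After op 1 (replace(6, 'j')): offset=0, physical=[A,B,C,D,E,F,j,H,I], logical=[A,B,C,D,E,F,j,H,I]
After op 2 (rotate(-3)): offset=6, physical=[A,B,C,D,E,F,j,H,I], logical=[j,H,I,A,B,C,D,E,F]
After op 3 (replace(2, 'a')): offset=6, physical=[A,B,C,D,E,F,j,H,a], logical=[j,H,a,A,B,C,D,E,F]
After op 4 (replace(5, 'o')): offset=6, physical=[A,B,o,D,E,F,j,H,a], logical=[j,H,a,A,B,o,D,E,F]
After op 5 (rotate(-1)): offset=5, physical=[A,B,o,D,E,F,j,H,a], logical=[F,j,H,a,A,B,o,D,E]
After op 6 (replace(1, 'e')): offset=5, physical=[A,B,o,D,E,F,e,H,a], logical=[F,e,H,a,A,B,o,D,E]
After op 7 (rotate(+1)): offset=6, physical=[A,B,o,D,E,F,e,H,a], logical=[e,H,a,A,B,o,D,E,F]
After op 8 (rotate(-1)): offset=5, physical=[A,B,o,D,E,F,e,H,a], logical=[F,e,H,a,A,B,o,D,E]

Answer: F,e,H,a,A,B,o,D,E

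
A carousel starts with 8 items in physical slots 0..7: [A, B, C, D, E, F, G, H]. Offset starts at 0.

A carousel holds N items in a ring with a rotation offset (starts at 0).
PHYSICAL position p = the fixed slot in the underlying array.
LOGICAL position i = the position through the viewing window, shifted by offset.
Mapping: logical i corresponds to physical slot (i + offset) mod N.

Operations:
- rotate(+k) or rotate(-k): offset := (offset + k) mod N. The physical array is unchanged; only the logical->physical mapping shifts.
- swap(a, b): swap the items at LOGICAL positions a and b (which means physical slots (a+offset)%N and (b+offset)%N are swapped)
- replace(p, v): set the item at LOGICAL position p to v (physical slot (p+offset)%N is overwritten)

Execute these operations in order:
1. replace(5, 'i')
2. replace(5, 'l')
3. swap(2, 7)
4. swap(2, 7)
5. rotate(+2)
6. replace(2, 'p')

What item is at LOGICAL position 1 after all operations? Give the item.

Answer: D

Derivation:
After op 1 (replace(5, 'i')): offset=0, physical=[A,B,C,D,E,i,G,H], logical=[A,B,C,D,E,i,G,H]
After op 2 (replace(5, 'l')): offset=0, physical=[A,B,C,D,E,l,G,H], logical=[A,B,C,D,E,l,G,H]
After op 3 (swap(2, 7)): offset=0, physical=[A,B,H,D,E,l,G,C], logical=[A,B,H,D,E,l,G,C]
After op 4 (swap(2, 7)): offset=0, physical=[A,B,C,D,E,l,G,H], logical=[A,B,C,D,E,l,G,H]
After op 5 (rotate(+2)): offset=2, physical=[A,B,C,D,E,l,G,H], logical=[C,D,E,l,G,H,A,B]
After op 6 (replace(2, 'p')): offset=2, physical=[A,B,C,D,p,l,G,H], logical=[C,D,p,l,G,H,A,B]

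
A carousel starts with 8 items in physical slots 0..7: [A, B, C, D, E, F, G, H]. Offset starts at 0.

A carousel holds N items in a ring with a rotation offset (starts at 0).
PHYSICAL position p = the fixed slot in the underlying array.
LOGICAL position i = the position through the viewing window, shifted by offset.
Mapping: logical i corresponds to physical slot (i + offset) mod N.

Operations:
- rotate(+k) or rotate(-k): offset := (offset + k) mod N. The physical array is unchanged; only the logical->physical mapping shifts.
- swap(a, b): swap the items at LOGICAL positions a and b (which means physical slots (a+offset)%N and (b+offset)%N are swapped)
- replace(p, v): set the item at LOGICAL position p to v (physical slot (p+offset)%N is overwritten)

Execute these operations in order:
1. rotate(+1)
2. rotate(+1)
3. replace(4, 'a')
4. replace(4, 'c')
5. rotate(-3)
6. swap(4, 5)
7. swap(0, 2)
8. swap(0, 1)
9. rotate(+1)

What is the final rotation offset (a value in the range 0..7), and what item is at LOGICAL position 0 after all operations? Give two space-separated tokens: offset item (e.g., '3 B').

Answer: 0 B

Derivation:
After op 1 (rotate(+1)): offset=1, physical=[A,B,C,D,E,F,G,H], logical=[B,C,D,E,F,G,H,A]
After op 2 (rotate(+1)): offset=2, physical=[A,B,C,D,E,F,G,H], logical=[C,D,E,F,G,H,A,B]
After op 3 (replace(4, 'a')): offset=2, physical=[A,B,C,D,E,F,a,H], logical=[C,D,E,F,a,H,A,B]
After op 4 (replace(4, 'c')): offset=2, physical=[A,B,C,D,E,F,c,H], logical=[C,D,E,F,c,H,A,B]
After op 5 (rotate(-3)): offset=7, physical=[A,B,C,D,E,F,c,H], logical=[H,A,B,C,D,E,F,c]
After op 6 (swap(4, 5)): offset=7, physical=[A,B,C,E,D,F,c,H], logical=[H,A,B,C,E,D,F,c]
After op 7 (swap(0, 2)): offset=7, physical=[A,H,C,E,D,F,c,B], logical=[B,A,H,C,E,D,F,c]
After op 8 (swap(0, 1)): offset=7, physical=[B,H,C,E,D,F,c,A], logical=[A,B,H,C,E,D,F,c]
After op 9 (rotate(+1)): offset=0, physical=[B,H,C,E,D,F,c,A], logical=[B,H,C,E,D,F,c,A]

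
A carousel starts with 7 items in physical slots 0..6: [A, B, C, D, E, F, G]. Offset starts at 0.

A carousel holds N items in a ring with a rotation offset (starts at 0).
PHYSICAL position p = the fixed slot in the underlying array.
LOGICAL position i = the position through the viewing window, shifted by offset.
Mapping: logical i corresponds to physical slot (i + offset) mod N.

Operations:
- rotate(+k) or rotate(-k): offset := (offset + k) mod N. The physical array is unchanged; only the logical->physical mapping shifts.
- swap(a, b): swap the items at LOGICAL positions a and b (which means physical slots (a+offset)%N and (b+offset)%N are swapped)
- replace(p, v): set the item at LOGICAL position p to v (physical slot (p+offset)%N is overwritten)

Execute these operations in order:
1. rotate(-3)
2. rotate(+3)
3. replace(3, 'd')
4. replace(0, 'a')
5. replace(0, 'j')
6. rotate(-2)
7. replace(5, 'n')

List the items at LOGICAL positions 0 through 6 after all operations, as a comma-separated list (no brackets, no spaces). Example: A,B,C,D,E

After op 1 (rotate(-3)): offset=4, physical=[A,B,C,D,E,F,G], logical=[E,F,G,A,B,C,D]
After op 2 (rotate(+3)): offset=0, physical=[A,B,C,D,E,F,G], logical=[A,B,C,D,E,F,G]
After op 3 (replace(3, 'd')): offset=0, physical=[A,B,C,d,E,F,G], logical=[A,B,C,d,E,F,G]
After op 4 (replace(0, 'a')): offset=0, physical=[a,B,C,d,E,F,G], logical=[a,B,C,d,E,F,G]
After op 5 (replace(0, 'j')): offset=0, physical=[j,B,C,d,E,F,G], logical=[j,B,C,d,E,F,G]
After op 6 (rotate(-2)): offset=5, physical=[j,B,C,d,E,F,G], logical=[F,G,j,B,C,d,E]
After op 7 (replace(5, 'n')): offset=5, physical=[j,B,C,n,E,F,G], logical=[F,G,j,B,C,n,E]

Answer: F,G,j,B,C,n,E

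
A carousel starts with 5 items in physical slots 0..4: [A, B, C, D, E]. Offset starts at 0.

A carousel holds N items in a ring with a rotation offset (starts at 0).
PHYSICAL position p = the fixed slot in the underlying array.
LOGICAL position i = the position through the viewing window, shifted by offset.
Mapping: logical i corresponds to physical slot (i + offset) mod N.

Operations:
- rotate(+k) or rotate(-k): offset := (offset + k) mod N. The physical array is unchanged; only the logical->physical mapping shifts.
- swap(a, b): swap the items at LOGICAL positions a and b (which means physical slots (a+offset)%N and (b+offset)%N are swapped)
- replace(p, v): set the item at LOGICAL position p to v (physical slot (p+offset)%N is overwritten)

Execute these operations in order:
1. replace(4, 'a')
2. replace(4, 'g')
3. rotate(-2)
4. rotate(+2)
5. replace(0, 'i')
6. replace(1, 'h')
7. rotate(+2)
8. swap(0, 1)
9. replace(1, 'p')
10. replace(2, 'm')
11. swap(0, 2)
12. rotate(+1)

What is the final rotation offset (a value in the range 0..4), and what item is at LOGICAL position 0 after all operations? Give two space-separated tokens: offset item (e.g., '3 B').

Answer: 3 p

Derivation:
After op 1 (replace(4, 'a')): offset=0, physical=[A,B,C,D,a], logical=[A,B,C,D,a]
After op 2 (replace(4, 'g')): offset=0, physical=[A,B,C,D,g], logical=[A,B,C,D,g]
After op 3 (rotate(-2)): offset=3, physical=[A,B,C,D,g], logical=[D,g,A,B,C]
After op 4 (rotate(+2)): offset=0, physical=[A,B,C,D,g], logical=[A,B,C,D,g]
After op 5 (replace(0, 'i')): offset=0, physical=[i,B,C,D,g], logical=[i,B,C,D,g]
After op 6 (replace(1, 'h')): offset=0, physical=[i,h,C,D,g], logical=[i,h,C,D,g]
After op 7 (rotate(+2)): offset=2, physical=[i,h,C,D,g], logical=[C,D,g,i,h]
After op 8 (swap(0, 1)): offset=2, physical=[i,h,D,C,g], logical=[D,C,g,i,h]
After op 9 (replace(1, 'p')): offset=2, physical=[i,h,D,p,g], logical=[D,p,g,i,h]
After op 10 (replace(2, 'm')): offset=2, physical=[i,h,D,p,m], logical=[D,p,m,i,h]
After op 11 (swap(0, 2)): offset=2, physical=[i,h,m,p,D], logical=[m,p,D,i,h]
After op 12 (rotate(+1)): offset=3, physical=[i,h,m,p,D], logical=[p,D,i,h,m]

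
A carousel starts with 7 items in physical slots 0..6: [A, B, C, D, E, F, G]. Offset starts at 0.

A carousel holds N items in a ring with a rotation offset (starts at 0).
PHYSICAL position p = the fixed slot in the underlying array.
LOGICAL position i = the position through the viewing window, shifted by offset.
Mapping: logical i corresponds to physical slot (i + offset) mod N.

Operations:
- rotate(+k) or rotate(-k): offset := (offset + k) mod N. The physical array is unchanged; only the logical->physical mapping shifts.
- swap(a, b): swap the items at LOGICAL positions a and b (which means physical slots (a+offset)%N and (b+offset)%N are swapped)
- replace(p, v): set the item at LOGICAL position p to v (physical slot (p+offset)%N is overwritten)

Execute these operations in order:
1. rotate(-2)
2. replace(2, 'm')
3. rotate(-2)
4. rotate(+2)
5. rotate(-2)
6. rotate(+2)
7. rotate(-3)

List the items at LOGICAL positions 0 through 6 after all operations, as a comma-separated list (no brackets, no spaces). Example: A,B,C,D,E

Answer: C,D,E,F,G,m,B

Derivation:
After op 1 (rotate(-2)): offset=5, physical=[A,B,C,D,E,F,G], logical=[F,G,A,B,C,D,E]
After op 2 (replace(2, 'm')): offset=5, physical=[m,B,C,D,E,F,G], logical=[F,G,m,B,C,D,E]
After op 3 (rotate(-2)): offset=3, physical=[m,B,C,D,E,F,G], logical=[D,E,F,G,m,B,C]
After op 4 (rotate(+2)): offset=5, physical=[m,B,C,D,E,F,G], logical=[F,G,m,B,C,D,E]
After op 5 (rotate(-2)): offset=3, physical=[m,B,C,D,E,F,G], logical=[D,E,F,G,m,B,C]
After op 6 (rotate(+2)): offset=5, physical=[m,B,C,D,E,F,G], logical=[F,G,m,B,C,D,E]
After op 7 (rotate(-3)): offset=2, physical=[m,B,C,D,E,F,G], logical=[C,D,E,F,G,m,B]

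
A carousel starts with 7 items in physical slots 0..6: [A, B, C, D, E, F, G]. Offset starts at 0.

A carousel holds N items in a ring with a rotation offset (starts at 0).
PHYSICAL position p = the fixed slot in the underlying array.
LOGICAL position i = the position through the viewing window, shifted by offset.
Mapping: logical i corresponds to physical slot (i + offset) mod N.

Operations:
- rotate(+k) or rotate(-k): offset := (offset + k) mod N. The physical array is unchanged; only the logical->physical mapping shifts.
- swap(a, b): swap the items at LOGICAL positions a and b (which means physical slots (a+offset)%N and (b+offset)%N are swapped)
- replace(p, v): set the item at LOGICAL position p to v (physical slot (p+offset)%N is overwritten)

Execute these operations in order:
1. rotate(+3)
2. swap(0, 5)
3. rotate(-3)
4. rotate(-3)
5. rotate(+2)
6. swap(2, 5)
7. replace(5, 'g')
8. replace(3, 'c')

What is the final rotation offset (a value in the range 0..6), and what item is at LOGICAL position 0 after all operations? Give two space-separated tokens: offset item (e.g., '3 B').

After op 1 (rotate(+3)): offset=3, physical=[A,B,C,D,E,F,G], logical=[D,E,F,G,A,B,C]
After op 2 (swap(0, 5)): offset=3, physical=[A,D,C,B,E,F,G], logical=[B,E,F,G,A,D,C]
After op 3 (rotate(-3)): offset=0, physical=[A,D,C,B,E,F,G], logical=[A,D,C,B,E,F,G]
After op 4 (rotate(-3)): offset=4, physical=[A,D,C,B,E,F,G], logical=[E,F,G,A,D,C,B]
After op 5 (rotate(+2)): offset=6, physical=[A,D,C,B,E,F,G], logical=[G,A,D,C,B,E,F]
After op 6 (swap(2, 5)): offset=6, physical=[A,E,C,B,D,F,G], logical=[G,A,E,C,B,D,F]
After op 7 (replace(5, 'g')): offset=6, physical=[A,E,C,B,g,F,G], logical=[G,A,E,C,B,g,F]
After op 8 (replace(3, 'c')): offset=6, physical=[A,E,c,B,g,F,G], logical=[G,A,E,c,B,g,F]

Answer: 6 G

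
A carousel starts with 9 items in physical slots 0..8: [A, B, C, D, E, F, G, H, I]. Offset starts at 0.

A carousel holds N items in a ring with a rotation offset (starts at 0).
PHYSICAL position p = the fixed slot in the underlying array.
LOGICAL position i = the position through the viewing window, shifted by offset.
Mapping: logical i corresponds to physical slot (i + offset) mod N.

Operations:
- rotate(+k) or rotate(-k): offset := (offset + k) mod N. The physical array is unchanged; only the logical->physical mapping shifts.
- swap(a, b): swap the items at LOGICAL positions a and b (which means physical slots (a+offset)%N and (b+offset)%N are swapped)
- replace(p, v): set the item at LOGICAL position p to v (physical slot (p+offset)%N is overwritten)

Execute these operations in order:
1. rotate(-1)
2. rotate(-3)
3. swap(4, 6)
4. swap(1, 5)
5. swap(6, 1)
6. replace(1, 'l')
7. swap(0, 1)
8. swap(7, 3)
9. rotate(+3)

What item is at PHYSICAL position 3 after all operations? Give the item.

After op 1 (rotate(-1)): offset=8, physical=[A,B,C,D,E,F,G,H,I], logical=[I,A,B,C,D,E,F,G,H]
After op 2 (rotate(-3)): offset=5, physical=[A,B,C,D,E,F,G,H,I], logical=[F,G,H,I,A,B,C,D,E]
After op 3 (swap(4, 6)): offset=5, physical=[C,B,A,D,E,F,G,H,I], logical=[F,G,H,I,C,B,A,D,E]
After op 4 (swap(1, 5)): offset=5, physical=[C,G,A,D,E,F,B,H,I], logical=[F,B,H,I,C,G,A,D,E]
After op 5 (swap(6, 1)): offset=5, physical=[C,G,B,D,E,F,A,H,I], logical=[F,A,H,I,C,G,B,D,E]
After op 6 (replace(1, 'l')): offset=5, physical=[C,G,B,D,E,F,l,H,I], logical=[F,l,H,I,C,G,B,D,E]
After op 7 (swap(0, 1)): offset=5, physical=[C,G,B,D,E,l,F,H,I], logical=[l,F,H,I,C,G,B,D,E]
After op 8 (swap(7, 3)): offset=5, physical=[C,G,B,I,E,l,F,H,D], logical=[l,F,H,D,C,G,B,I,E]
After op 9 (rotate(+3)): offset=8, physical=[C,G,B,I,E,l,F,H,D], logical=[D,C,G,B,I,E,l,F,H]

Answer: I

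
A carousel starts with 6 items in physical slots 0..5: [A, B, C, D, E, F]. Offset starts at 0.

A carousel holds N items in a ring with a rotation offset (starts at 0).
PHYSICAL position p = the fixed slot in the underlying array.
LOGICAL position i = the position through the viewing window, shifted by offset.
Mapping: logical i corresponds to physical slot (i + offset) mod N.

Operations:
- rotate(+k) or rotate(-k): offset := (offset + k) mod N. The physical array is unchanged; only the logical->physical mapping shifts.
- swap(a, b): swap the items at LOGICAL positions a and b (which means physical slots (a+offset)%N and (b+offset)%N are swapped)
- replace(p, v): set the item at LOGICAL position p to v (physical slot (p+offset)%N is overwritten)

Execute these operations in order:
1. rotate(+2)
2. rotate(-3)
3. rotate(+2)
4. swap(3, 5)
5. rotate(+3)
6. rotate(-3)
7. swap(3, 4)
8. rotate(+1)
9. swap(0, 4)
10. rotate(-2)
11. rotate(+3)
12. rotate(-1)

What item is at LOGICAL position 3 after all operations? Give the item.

After op 1 (rotate(+2)): offset=2, physical=[A,B,C,D,E,F], logical=[C,D,E,F,A,B]
After op 2 (rotate(-3)): offset=5, physical=[A,B,C,D,E,F], logical=[F,A,B,C,D,E]
After op 3 (rotate(+2)): offset=1, physical=[A,B,C,D,E,F], logical=[B,C,D,E,F,A]
After op 4 (swap(3, 5)): offset=1, physical=[E,B,C,D,A,F], logical=[B,C,D,A,F,E]
After op 5 (rotate(+3)): offset=4, physical=[E,B,C,D,A,F], logical=[A,F,E,B,C,D]
After op 6 (rotate(-3)): offset=1, physical=[E,B,C,D,A,F], logical=[B,C,D,A,F,E]
After op 7 (swap(3, 4)): offset=1, physical=[E,B,C,D,F,A], logical=[B,C,D,F,A,E]
After op 8 (rotate(+1)): offset=2, physical=[E,B,C,D,F,A], logical=[C,D,F,A,E,B]
After op 9 (swap(0, 4)): offset=2, physical=[C,B,E,D,F,A], logical=[E,D,F,A,C,B]
After op 10 (rotate(-2)): offset=0, physical=[C,B,E,D,F,A], logical=[C,B,E,D,F,A]
After op 11 (rotate(+3)): offset=3, physical=[C,B,E,D,F,A], logical=[D,F,A,C,B,E]
After op 12 (rotate(-1)): offset=2, physical=[C,B,E,D,F,A], logical=[E,D,F,A,C,B]

Answer: A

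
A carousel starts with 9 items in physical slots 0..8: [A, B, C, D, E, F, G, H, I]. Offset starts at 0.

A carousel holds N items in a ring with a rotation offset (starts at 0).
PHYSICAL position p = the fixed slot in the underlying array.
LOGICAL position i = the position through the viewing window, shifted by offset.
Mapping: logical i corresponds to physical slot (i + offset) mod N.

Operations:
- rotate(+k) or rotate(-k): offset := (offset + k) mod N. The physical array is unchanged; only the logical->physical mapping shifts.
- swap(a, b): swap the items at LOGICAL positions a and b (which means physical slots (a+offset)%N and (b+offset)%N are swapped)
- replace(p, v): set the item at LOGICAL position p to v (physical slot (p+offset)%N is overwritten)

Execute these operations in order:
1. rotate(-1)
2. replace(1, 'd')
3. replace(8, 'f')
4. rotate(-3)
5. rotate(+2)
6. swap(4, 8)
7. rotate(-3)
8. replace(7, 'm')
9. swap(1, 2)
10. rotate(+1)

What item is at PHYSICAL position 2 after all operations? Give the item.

After op 1 (rotate(-1)): offset=8, physical=[A,B,C,D,E,F,G,H,I], logical=[I,A,B,C,D,E,F,G,H]
After op 2 (replace(1, 'd')): offset=8, physical=[d,B,C,D,E,F,G,H,I], logical=[I,d,B,C,D,E,F,G,H]
After op 3 (replace(8, 'f')): offset=8, physical=[d,B,C,D,E,F,G,f,I], logical=[I,d,B,C,D,E,F,G,f]
After op 4 (rotate(-3)): offset=5, physical=[d,B,C,D,E,F,G,f,I], logical=[F,G,f,I,d,B,C,D,E]
After op 5 (rotate(+2)): offset=7, physical=[d,B,C,D,E,F,G,f,I], logical=[f,I,d,B,C,D,E,F,G]
After op 6 (swap(4, 8)): offset=7, physical=[d,B,G,D,E,F,C,f,I], logical=[f,I,d,B,G,D,E,F,C]
After op 7 (rotate(-3)): offset=4, physical=[d,B,G,D,E,F,C,f,I], logical=[E,F,C,f,I,d,B,G,D]
After op 8 (replace(7, 'm')): offset=4, physical=[d,B,m,D,E,F,C,f,I], logical=[E,F,C,f,I,d,B,m,D]
After op 9 (swap(1, 2)): offset=4, physical=[d,B,m,D,E,C,F,f,I], logical=[E,C,F,f,I,d,B,m,D]
After op 10 (rotate(+1)): offset=5, physical=[d,B,m,D,E,C,F,f,I], logical=[C,F,f,I,d,B,m,D,E]

Answer: m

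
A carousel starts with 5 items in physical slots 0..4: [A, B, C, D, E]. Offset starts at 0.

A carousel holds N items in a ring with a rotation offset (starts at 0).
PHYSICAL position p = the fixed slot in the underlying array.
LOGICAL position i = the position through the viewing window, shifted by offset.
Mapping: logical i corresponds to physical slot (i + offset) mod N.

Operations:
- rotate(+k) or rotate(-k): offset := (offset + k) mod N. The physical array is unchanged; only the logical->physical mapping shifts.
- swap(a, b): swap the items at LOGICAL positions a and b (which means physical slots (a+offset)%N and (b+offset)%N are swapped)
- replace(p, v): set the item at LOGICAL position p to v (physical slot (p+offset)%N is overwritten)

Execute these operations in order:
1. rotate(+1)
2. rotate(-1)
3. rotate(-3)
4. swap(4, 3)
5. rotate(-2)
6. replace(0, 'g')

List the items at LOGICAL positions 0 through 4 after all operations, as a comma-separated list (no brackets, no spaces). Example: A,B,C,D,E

Answer: g,A,C,D,E

Derivation:
After op 1 (rotate(+1)): offset=1, physical=[A,B,C,D,E], logical=[B,C,D,E,A]
After op 2 (rotate(-1)): offset=0, physical=[A,B,C,D,E], logical=[A,B,C,D,E]
After op 3 (rotate(-3)): offset=2, physical=[A,B,C,D,E], logical=[C,D,E,A,B]
After op 4 (swap(4, 3)): offset=2, physical=[B,A,C,D,E], logical=[C,D,E,B,A]
After op 5 (rotate(-2)): offset=0, physical=[B,A,C,D,E], logical=[B,A,C,D,E]
After op 6 (replace(0, 'g')): offset=0, physical=[g,A,C,D,E], logical=[g,A,C,D,E]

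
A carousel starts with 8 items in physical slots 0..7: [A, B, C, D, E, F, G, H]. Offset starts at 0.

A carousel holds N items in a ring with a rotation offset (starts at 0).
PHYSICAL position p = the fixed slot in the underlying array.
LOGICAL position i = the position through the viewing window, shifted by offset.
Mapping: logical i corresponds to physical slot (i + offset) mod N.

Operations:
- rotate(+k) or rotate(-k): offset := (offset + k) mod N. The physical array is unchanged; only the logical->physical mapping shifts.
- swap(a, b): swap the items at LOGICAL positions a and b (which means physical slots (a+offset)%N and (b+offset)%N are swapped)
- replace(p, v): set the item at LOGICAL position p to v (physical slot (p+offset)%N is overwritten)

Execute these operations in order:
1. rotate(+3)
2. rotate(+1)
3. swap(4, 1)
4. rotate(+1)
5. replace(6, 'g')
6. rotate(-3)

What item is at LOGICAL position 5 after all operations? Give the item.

Answer: H

Derivation:
After op 1 (rotate(+3)): offset=3, physical=[A,B,C,D,E,F,G,H], logical=[D,E,F,G,H,A,B,C]
After op 2 (rotate(+1)): offset=4, physical=[A,B,C,D,E,F,G,H], logical=[E,F,G,H,A,B,C,D]
After op 3 (swap(4, 1)): offset=4, physical=[F,B,C,D,E,A,G,H], logical=[E,A,G,H,F,B,C,D]
After op 4 (rotate(+1)): offset=5, physical=[F,B,C,D,E,A,G,H], logical=[A,G,H,F,B,C,D,E]
After op 5 (replace(6, 'g')): offset=5, physical=[F,B,C,g,E,A,G,H], logical=[A,G,H,F,B,C,g,E]
After op 6 (rotate(-3)): offset=2, physical=[F,B,C,g,E,A,G,H], logical=[C,g,E,A,G,H,F,B]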